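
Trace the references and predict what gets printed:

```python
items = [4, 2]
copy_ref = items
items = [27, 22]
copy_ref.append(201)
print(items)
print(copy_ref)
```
[27, 22]
[4, 2, 201]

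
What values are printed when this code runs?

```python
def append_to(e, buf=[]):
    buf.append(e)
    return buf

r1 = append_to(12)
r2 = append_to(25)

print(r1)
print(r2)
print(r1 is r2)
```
[12, 25]
[12, 25]
True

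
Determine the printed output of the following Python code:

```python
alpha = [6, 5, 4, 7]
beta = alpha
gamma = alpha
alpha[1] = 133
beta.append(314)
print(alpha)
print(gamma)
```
[6, 133, 4, 7, 314]
[6, 133, 4, 7, 314]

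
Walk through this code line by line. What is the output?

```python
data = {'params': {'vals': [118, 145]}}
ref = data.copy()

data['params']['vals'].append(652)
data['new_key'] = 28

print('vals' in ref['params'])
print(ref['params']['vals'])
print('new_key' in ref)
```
True
[118, 145, 652]
False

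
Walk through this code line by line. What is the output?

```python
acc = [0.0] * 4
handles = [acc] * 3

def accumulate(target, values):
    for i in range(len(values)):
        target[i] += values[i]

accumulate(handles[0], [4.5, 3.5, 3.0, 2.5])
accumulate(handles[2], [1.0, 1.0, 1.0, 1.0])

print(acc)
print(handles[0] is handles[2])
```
[5.5, 4.5, 4.0, 3.5]
True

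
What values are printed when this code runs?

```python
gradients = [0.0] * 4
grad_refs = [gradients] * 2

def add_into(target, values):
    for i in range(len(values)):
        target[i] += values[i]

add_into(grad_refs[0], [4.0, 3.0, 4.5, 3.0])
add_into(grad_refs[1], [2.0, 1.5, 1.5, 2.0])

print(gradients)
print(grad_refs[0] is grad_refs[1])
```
[6.0, 4.5, 6.0, 5.0]
True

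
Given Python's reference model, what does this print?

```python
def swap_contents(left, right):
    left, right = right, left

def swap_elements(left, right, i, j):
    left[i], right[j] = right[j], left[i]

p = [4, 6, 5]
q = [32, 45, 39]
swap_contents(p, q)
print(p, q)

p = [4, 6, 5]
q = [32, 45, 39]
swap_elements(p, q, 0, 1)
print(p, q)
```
[4, 6, 5] [32, 45, 39]
[45, 6, 5] [32, 4, 39]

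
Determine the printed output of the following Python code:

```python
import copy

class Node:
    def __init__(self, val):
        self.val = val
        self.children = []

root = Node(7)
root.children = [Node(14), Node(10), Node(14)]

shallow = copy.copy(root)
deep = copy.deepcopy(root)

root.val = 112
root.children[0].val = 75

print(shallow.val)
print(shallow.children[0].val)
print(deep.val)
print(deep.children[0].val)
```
7
75
7
14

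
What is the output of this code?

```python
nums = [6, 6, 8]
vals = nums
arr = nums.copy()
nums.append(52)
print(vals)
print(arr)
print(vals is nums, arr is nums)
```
[6, 6, 8, 52]
[6, 6, 8]
True False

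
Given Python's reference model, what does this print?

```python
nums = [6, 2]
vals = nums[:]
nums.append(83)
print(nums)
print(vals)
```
[6, 2, 83]
[6, 2]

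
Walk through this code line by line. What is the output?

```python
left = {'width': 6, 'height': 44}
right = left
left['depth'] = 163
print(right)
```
{'width': 6, 'height': 44, 'depth': 163}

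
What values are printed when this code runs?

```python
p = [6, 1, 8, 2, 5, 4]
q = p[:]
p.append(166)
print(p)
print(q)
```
[6, 1, 8, 2, 5, 4, 166]
[6, 1, 8, 2, 5, 4]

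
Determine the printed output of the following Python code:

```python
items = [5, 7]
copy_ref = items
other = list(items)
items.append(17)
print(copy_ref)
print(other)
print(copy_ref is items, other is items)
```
[5, 7, 17]
[5, 7]
True False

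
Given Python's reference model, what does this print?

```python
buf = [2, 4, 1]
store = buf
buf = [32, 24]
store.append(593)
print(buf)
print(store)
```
[32, 24]
[2, 4, 1, 593]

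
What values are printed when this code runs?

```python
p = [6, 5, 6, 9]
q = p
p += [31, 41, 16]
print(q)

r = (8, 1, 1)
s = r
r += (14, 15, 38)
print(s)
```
[6, 5, 6, 9, 31, 41, 16]
(8, 1, 1)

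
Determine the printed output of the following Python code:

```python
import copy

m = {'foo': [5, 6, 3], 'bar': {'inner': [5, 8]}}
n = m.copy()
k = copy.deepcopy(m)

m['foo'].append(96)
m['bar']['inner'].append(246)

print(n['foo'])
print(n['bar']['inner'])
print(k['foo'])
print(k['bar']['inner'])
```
[5, 6, 3, 96]
[5, 8, 246]
[5, 6, 3]
[5, 8]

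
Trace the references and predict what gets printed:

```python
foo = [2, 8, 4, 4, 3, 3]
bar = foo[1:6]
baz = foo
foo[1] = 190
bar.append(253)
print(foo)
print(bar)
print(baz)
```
[2, 190, 4, 4, 3, 3]
[8, 4, 4, 3, 3, 253]
[2, 190, 4, 4, 3, 3]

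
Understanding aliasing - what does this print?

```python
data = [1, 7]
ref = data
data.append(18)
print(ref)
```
[1, 7, 18]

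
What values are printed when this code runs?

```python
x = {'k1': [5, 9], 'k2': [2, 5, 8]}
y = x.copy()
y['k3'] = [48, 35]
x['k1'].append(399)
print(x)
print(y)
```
{'k1': [5, 9, 399], 'k2': [2, 5, 8]}
{'k1': [5, 9, 399], 'k2': [2, 5, 8], 'k3': [48, 35]}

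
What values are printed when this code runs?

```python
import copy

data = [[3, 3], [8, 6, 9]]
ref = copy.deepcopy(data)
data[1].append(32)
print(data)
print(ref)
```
[[3, 3], [8, 6, 9, 32]]
[[3, 3], [8, 6, 9]]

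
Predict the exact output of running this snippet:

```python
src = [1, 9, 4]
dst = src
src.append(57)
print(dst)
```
[1, 9, 4, 57]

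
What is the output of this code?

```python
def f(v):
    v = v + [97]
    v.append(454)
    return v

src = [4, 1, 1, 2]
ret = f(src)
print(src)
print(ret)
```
[4, 1, 1, 2]
[4, 1, 1, 2, 97, 454]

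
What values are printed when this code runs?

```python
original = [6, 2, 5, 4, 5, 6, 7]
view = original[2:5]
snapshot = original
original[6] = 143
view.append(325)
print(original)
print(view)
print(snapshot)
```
[6, 2, 5, 4, 5, 6, 143]
[5, 4, 5, 325]
[6, 2, 5, 4, 5, 6, 143]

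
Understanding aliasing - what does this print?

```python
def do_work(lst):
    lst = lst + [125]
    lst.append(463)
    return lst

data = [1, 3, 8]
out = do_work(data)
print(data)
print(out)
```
[1, 3, 8]
[1, 3, 8, 125, 463]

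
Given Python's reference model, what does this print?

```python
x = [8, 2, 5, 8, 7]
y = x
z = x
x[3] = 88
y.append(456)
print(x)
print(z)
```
[8, 2, 5, 88, 7, 456]
[8, 2, 5, 88, 7, 456]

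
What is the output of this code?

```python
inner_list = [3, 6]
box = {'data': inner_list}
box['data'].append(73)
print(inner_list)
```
[3, 6, 73]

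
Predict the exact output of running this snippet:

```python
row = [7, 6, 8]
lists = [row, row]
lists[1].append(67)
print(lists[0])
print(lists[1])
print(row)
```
[7, 6, 8, 67]
[7, 6, 8, 67]
[7, 6, 8, 67]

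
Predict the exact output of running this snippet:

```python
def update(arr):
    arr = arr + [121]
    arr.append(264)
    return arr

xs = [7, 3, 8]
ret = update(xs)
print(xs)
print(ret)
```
[7, 3, 8]
[7, 3, 8, 121, 264]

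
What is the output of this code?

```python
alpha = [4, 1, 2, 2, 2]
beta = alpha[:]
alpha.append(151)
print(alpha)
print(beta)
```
[4, 1, 2, 2, 2, 151]
[4, 1, 2, 2, 2]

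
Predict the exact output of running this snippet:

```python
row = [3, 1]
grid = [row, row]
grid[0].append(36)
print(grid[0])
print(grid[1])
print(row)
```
[3, 1, 36]
[3, 1, 36]
[3, 1, 36]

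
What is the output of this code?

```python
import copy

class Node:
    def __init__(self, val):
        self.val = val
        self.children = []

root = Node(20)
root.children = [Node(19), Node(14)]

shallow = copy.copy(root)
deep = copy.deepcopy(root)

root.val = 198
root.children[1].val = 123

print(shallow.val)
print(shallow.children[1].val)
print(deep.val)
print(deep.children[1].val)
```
20
123
20
14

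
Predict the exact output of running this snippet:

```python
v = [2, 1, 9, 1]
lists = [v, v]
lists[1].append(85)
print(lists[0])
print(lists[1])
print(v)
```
[2, 1, 9, 1, 85]
[2, 1, 9, 1, 85]
[2, 1, 9, 1, 85]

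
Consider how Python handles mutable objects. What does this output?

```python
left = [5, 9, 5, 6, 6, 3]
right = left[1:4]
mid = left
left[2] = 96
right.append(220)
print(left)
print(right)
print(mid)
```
[5, 9, 96, 6, 6, 3]
[9, 5, 6, 220]
[5, 9, 96, 6, 6, 3]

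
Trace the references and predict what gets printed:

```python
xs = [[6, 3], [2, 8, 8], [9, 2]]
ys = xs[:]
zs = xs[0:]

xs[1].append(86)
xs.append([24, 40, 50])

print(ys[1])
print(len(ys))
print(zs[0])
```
[2, 8, 8, 86]
3
[6, 3]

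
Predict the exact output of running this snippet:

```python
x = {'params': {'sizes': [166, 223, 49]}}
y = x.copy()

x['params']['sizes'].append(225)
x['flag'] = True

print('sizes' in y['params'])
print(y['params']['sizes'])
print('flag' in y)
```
True
[166, 223, 49, 225]
False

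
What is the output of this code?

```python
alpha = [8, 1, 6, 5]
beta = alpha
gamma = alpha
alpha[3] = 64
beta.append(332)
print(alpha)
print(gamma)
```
[8, 1, 6, 64, 332]
[8, 1, 6, 64, 332]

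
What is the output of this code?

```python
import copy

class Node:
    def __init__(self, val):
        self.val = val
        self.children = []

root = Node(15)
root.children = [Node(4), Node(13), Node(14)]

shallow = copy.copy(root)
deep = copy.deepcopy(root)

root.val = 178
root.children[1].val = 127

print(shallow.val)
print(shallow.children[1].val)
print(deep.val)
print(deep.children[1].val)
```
15
127
15
13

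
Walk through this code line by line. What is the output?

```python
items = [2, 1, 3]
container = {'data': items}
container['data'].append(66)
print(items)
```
[2, 1, 3, 66]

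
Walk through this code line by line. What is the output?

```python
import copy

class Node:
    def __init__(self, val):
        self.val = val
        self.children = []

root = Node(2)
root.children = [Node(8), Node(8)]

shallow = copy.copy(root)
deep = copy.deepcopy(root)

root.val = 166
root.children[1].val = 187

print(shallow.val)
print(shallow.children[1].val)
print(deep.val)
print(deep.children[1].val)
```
2
187
2
8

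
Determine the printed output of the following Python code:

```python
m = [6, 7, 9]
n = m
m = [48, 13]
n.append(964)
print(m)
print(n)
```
[48, 13]
[6, 7, 9, 964]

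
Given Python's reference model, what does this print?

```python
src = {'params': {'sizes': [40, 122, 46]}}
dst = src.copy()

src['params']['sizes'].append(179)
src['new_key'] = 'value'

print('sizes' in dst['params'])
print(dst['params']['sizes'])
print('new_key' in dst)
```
True
[40, 122, 46, 179]
False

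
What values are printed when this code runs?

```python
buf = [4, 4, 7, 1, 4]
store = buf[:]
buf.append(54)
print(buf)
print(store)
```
[4, 4, 7, 1, 4, 54]
[4, 4, 7, 1, 4]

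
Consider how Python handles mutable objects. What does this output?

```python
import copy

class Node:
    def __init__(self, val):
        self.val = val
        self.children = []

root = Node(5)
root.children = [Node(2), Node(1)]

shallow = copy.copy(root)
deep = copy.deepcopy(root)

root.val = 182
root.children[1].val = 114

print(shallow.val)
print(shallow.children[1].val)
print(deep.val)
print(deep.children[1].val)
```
5
114
5
1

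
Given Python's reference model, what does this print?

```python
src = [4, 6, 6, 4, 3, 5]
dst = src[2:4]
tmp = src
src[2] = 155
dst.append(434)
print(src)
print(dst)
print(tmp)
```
[4, 6, 155, 4, 3, 5]
[6, 4, 434]
[4, 6, 155, 4, 3, 5]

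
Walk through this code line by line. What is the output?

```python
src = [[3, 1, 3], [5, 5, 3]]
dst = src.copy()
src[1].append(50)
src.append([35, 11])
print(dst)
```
[[3, 1, 3], [5, 5, 3, 50]]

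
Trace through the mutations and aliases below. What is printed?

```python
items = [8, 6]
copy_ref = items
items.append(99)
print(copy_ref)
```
[8, 6, 99]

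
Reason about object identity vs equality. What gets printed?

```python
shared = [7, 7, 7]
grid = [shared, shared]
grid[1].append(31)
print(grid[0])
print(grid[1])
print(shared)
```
[7, 7, 7, 31]
[7, 7, 7, 31]
[7, 7, 7, 31]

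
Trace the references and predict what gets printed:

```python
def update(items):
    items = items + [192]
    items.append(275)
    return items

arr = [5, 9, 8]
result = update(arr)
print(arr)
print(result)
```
[5, 9, 8]
[5, 9, 8, 192, 275]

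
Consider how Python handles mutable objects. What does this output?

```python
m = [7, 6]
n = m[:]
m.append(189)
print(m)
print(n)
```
[7, 6, 189]
[7, 6]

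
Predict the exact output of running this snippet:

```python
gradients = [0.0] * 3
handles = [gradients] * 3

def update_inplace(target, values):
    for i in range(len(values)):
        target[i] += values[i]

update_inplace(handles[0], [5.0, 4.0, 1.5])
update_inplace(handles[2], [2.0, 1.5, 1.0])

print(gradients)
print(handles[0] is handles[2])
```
[7.0, 5.5, 2.5]
True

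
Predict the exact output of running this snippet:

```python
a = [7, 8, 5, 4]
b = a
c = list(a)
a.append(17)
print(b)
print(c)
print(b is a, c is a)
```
[7, 8, 5, 4, 17]
[7, 8, 5, 4]
True False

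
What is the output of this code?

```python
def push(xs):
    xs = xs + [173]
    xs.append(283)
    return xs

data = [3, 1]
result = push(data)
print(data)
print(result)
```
[3, 1]
[3, 1, 173, 283]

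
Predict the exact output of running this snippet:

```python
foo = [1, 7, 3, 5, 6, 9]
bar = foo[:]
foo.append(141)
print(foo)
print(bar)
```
[1, 7, 3, 5, 6, 9, 141]
[1, 7, 3, 5, 6, 9]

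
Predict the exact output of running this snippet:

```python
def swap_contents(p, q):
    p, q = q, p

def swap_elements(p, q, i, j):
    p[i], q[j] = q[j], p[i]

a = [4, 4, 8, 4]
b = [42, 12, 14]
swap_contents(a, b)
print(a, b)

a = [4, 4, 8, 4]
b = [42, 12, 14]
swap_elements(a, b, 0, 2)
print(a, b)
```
[4, 4, 8, 4] [42, 12, 14]
[14, 4, 8, 4] [42, 12, 4]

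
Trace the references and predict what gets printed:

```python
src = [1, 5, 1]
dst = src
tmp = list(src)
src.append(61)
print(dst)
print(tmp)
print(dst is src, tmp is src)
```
[1, 5, 1, 61]
[1, 5, 1]
True False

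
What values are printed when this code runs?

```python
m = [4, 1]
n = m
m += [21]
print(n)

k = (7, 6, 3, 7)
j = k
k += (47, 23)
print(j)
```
[4, 1, 21]
(7, 6, 3, 7)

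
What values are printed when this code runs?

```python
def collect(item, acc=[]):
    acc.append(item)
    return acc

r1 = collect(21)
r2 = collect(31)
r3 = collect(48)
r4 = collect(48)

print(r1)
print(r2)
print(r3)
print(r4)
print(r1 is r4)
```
[21, 31, 48, 48]
[21, 31, 48, 48]
[21, 31, 48, 48]
[21, 31, 48, 48]
True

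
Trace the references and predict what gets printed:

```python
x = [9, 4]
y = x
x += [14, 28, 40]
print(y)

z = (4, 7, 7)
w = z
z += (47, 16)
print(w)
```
[9, 4, 14, 28, 40]
(4, 7, 7)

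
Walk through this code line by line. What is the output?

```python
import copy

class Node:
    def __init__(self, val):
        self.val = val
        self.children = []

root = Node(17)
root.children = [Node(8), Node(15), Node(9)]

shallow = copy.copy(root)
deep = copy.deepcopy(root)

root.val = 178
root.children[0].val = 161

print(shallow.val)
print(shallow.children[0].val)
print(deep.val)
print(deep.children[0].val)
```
17
161
17
8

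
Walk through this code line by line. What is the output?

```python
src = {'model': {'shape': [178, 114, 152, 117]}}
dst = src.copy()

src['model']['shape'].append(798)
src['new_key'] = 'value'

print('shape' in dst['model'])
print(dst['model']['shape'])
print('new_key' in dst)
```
True
[178, 114, 152, 117, 798]
False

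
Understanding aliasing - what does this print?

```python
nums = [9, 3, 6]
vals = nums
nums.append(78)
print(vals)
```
[9, 3, 6, 78]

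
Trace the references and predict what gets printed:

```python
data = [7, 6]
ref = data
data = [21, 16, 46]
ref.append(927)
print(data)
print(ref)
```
[21, 16, 46]
[7, 6, 927]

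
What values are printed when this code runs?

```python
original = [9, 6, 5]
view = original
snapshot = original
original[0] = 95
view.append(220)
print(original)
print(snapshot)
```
[95, 6, 5, 220]
[95, 6, 5, 220]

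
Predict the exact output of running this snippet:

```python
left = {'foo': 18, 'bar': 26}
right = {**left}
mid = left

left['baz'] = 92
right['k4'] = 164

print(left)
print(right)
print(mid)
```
{'foo': 18, 'bar': 26, 'baz': 92}
{'foo': 18, 'bar': 26, 'k4': 164}
{'foo': 18, 'bar': 26, 'baz': 92}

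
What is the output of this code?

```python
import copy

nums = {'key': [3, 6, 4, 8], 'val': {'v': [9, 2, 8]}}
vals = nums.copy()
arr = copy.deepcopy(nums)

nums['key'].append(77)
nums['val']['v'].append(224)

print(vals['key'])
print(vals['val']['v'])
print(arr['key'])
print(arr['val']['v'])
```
[3, 6, 4, 8, 77]
[9, 2, 8, 224]
[3, 6, 4, 8]
[9, 2, 8]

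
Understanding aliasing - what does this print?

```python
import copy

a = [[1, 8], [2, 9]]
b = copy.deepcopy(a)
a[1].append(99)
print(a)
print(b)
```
[[1, 8], [2, 9, 99]]
[[1, 8], [2, 9]]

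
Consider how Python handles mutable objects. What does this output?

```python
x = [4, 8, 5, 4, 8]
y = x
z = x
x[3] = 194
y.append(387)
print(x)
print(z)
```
[4, 8, 5, 194, 8, 387]
[4, 8, 5, 194, 8, 387]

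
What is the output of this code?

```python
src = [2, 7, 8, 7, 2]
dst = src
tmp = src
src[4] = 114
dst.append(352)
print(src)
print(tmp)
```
[2, 7, 8, 7, 114, 352]
[2, 7, 8, 7, 114, 352]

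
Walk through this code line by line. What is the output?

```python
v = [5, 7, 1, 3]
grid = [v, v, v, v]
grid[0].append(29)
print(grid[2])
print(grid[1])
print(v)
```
[5, 7, 1, 3, 29]
[5, 7, 1, 3, 29]
[5, 7, 1, 3, 29]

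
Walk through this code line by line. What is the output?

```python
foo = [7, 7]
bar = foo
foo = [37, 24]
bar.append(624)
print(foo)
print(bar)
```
[37, 24]
[7, 7, 624]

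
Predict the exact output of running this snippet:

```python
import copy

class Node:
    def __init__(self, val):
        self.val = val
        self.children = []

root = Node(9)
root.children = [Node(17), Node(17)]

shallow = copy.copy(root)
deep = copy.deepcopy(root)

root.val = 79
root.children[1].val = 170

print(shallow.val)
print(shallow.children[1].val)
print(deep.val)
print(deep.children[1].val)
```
9
170
9
17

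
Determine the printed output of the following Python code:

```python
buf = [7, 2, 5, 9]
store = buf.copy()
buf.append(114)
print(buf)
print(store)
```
[7, 2, 5, 9, 114]
[7, 2, 5, 9]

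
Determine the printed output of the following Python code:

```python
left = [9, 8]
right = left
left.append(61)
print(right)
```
[9, 8, 61]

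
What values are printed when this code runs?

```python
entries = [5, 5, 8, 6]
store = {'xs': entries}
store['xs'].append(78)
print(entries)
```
[5, 5, 8, 6, 78]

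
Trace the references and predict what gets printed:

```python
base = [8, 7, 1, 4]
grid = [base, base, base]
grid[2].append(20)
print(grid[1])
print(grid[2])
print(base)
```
[8, 7, 1, 4, 20]
[8, 7, 1, 4, 20]
[8, 7, 1, 4, 20]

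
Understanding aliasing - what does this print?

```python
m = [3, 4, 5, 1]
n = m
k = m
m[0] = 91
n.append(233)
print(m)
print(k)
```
[91, 4, 5, 1, 233]
[91, 4, 5, 1, 233]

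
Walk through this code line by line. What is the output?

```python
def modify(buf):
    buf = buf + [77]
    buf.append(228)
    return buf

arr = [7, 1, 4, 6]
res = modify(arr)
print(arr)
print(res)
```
[7, 1, 4, 6]
[7, 1, 4, 6, 77, 228]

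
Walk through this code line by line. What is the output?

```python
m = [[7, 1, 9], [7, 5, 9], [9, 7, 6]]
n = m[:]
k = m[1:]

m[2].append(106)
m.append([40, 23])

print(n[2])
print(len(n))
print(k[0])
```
[9, 7, 6, 106]
3
[7, 5, 9]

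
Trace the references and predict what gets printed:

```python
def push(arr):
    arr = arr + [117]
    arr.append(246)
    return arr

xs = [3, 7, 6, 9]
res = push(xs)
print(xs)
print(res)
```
[3, 7, 6, 9]
[3, 7, 6, 9, 117, 246]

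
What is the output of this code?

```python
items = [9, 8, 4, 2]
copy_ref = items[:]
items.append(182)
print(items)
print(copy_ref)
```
[9, 8, 4, 2, 182]
[9, 8, 4, 2]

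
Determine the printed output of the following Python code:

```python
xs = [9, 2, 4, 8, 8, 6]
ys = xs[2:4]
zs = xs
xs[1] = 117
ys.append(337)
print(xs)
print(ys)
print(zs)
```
[9, 117, 4, 8, 8, 6]
[4, 8, 337]
[9, 117, 4, 8, 8, 6]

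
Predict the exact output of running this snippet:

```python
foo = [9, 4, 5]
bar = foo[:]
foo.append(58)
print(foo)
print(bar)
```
[9, 4, 5, 58]
[9, 4, 5]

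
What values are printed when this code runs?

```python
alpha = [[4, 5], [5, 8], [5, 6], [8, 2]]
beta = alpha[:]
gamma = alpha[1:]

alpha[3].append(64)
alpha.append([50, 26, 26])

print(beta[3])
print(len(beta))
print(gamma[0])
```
[8, 2, 64]
4
[5, 8]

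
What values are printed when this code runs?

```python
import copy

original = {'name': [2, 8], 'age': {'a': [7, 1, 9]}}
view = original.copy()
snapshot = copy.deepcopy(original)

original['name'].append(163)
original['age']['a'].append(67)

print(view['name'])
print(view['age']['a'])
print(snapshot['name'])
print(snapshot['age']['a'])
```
[2, 8, 163]
[7, 1, 9, 67]
[2, 8]
[7, 1, 9]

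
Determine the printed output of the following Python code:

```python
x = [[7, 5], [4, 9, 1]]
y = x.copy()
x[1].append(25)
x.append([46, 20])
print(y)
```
[[7, 5], [4, 9, 1, 25]]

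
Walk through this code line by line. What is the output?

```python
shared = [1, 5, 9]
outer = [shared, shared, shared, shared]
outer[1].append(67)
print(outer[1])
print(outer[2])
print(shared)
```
[1, 5, 9, 67]
[1, 5, 9, 67]
[1, 5, 9, 67]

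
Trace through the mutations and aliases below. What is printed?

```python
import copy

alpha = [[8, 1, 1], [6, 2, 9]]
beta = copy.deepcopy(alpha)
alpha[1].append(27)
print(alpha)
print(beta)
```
[[8, 1, 1], [6, 2, 9, 27]]
[[8, 1, 1], [6, 2, 9]]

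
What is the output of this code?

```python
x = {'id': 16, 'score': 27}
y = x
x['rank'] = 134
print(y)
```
{'id': 16, 'score': 27, 'rank': 134}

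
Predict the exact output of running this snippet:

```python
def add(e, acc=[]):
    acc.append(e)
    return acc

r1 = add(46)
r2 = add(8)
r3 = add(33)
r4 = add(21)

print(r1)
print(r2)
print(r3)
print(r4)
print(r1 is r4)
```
[46, 8, 33, 21]
[46, 8, 33, 21]
[46, 8, 33, 21]
[46, 8, 33, 21]
True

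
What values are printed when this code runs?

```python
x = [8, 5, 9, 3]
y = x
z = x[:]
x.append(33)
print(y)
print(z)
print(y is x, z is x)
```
[8, 5, 9, 3, 33]
[8, 5, 9, 3]
True False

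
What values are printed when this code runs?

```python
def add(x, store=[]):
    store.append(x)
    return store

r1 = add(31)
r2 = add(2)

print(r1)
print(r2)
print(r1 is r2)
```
[31, 2]
[31, 2]
True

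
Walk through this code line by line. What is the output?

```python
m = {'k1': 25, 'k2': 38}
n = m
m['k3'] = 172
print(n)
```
{'k1': 25, 'k2': 38, 'k3': 172}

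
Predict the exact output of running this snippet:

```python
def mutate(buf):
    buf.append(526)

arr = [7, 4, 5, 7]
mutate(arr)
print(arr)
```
[7, 4, 5, 7, 526]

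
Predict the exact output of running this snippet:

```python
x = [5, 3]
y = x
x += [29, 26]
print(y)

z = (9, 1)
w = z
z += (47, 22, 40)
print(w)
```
[5, 3, 29, 26]
(9, 1)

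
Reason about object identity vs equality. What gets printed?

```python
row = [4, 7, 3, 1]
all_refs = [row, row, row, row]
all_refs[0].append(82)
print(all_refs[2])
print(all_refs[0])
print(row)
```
[4, 7, 3, 1, 82]
[4, 7, 3, 1, 82]
[4, 7, 3, 1, 82]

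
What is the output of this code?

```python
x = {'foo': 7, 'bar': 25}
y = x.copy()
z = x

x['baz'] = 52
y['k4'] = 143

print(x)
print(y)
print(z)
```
{'foo': 7, 'bar': 25, 'baz': 52}
{'foo': 7, 'bar': 25, 'k4': 143}
{'foo': 7, 'bar': 25, 'baz': 52}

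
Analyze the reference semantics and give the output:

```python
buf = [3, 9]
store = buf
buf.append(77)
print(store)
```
[3, 9, 77]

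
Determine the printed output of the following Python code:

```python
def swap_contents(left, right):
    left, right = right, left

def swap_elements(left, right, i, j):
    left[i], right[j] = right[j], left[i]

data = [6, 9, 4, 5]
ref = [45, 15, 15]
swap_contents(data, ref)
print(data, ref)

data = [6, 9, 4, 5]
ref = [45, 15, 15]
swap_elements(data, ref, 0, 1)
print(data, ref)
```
[6, 9, 4, 5] [45, 15, 15]
[15, 9, 4, 5] [45, 6, 15]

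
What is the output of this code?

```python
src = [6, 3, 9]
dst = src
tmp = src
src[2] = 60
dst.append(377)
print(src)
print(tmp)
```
[6, 3, 60, 377]
[6, 3, 60, 377]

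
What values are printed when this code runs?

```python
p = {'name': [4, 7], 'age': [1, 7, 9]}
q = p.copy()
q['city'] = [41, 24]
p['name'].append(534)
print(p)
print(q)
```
{'name': [4, 7, 534], 'age': [1, 7, 9]}
{'name': [4, 7, 534], 'age': [1, 7, 9], 'city': [41, 24]}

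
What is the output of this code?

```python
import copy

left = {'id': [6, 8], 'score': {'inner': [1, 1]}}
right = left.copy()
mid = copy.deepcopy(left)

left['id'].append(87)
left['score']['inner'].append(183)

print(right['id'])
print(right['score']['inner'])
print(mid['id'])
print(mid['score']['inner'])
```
[6, 8, 87]
[1, 1, 183]
[6, 8]
[1, 1]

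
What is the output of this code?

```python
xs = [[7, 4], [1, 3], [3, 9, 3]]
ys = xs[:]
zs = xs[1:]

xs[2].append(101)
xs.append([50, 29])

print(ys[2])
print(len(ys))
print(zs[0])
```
[3, 9, 3, 101]
3
[1, 3]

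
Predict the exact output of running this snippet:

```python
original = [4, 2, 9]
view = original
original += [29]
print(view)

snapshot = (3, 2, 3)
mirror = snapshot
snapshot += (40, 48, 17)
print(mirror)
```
[4, 2, 9, 29]
(3, 2, 3)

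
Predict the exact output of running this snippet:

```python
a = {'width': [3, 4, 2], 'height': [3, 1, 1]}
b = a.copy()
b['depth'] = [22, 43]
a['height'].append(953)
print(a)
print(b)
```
{'width': [3, 4, 2], 'height': [3, 1, 1, 953]}
{'width': [3, 4, 2], 'height': [3, 1, 1, 953], 'depth': [22, 43]}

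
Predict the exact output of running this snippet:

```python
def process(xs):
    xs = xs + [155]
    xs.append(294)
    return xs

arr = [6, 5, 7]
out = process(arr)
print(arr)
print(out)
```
[6, 5, 7]
[6, 5, 7, 155, 294]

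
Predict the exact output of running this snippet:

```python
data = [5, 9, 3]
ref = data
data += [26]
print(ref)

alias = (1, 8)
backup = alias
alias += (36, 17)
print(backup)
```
[5, 9, 3, 26]
(1, 8)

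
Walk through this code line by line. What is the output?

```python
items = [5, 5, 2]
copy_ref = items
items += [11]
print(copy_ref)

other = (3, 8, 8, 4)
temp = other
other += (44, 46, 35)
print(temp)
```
[5, 5, 2, 11]
(3, 8, 8, 4)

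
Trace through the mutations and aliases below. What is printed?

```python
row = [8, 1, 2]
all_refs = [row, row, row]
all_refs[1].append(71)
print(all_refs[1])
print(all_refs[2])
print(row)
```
[8, 1, 2, 71]
[8, 1, 2, 71]
[8, 1, 2, 71]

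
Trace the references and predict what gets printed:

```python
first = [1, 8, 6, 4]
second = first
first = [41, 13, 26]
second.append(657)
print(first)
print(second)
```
[41, 13, 26]
[1, 8, 6, 4, 657]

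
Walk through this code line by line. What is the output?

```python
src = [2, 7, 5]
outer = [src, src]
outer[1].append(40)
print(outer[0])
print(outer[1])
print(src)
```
[2, 7, 5, 40]
[2, 7, 5, 40]
[2, 7, 5, 40]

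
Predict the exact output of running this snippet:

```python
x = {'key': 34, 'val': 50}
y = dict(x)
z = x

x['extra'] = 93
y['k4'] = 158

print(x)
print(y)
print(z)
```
{'key': 34, 'val': 50, 'extra': 93}
{'key': 34, 'val': 50, 'k4': 158}
{'key': 34, 'val': 50, 'extra': 93}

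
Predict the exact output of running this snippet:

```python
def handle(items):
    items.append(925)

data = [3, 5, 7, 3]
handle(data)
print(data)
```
[3, 5, 7, 3, 925]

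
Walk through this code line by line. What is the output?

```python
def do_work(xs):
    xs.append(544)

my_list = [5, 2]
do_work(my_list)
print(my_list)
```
[5, 2, 544]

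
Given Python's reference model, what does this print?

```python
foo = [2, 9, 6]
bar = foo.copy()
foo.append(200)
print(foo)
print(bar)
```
[2, 9, 6, 200]
[2, 9, 6]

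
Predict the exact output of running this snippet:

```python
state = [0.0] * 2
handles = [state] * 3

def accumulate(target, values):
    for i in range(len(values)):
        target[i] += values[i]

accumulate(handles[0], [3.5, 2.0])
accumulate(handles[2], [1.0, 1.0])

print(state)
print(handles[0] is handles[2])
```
[4.5, 3.0]
True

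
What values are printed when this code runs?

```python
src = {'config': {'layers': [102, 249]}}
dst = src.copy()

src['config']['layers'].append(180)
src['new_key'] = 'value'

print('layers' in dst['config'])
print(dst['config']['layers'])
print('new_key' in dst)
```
True
[102, 249, 180]
False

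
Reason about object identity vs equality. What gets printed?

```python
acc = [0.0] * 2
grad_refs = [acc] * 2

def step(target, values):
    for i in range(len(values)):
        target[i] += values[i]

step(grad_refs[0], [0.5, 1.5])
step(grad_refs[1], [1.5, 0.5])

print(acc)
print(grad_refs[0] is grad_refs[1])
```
[2.0, 2.0]
True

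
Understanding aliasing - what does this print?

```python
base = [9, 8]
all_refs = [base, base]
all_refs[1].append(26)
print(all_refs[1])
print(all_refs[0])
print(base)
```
[9, 8, 26]
[9, 8, 26]
[9, 8, 26]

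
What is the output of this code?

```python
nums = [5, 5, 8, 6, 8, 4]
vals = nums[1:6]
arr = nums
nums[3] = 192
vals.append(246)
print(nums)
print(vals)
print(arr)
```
[5, 5, 8, 192, 8, 4]
[5, 8, 6, 8, 4, 246]
[5, 5, 8, 192, 8, 4]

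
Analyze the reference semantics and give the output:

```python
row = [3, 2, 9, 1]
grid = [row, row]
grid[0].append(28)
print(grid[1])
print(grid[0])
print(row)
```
[3, 2, 9, 1, 28]
[3, 2, 9, 1, 28]
[3, 2, 9, 1, 28]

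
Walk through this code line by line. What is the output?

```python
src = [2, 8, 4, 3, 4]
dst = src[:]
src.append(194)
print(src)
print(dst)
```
[2, 8, 4, 3, 4, 194]
[2, 8, 4, 3, 4]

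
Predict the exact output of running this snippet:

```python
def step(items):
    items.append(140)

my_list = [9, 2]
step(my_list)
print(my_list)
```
[9, 2, 140]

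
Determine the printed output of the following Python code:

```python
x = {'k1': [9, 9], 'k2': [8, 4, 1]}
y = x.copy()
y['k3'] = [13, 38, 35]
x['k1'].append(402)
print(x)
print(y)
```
{'k1': [9, 9, 402], 'k2': [8, 4, 1]}
{'k1': [9, 9, 402], 'k2': [8, 4, 1], 'k3': [13, 38, 35]}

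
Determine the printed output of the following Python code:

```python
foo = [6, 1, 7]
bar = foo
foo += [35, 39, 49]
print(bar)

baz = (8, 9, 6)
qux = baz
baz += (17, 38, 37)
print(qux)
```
[6, 1, 7, 35, 39, 49]
(8, 9, 6)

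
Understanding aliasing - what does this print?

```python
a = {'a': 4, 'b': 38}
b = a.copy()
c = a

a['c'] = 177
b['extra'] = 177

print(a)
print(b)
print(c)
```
{'a': 4, 'b': 38, 'c': 177}
{'a': 4, 'b': 38, 'extra': 177}
{'a': 4, 'b': 38, 'c': 177}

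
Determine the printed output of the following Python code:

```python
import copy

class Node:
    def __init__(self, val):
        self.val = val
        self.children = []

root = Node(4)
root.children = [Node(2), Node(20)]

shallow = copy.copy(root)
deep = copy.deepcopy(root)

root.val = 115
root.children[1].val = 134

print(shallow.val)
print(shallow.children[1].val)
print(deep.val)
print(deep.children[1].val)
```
4
134
4
20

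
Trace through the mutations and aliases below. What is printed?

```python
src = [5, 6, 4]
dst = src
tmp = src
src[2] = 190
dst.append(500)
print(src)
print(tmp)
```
[5, 6, 190, 500]
[5, 6, 190, 500]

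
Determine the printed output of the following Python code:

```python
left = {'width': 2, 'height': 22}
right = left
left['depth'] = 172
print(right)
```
{'width': 2, 'height': 22, 'depth': 172}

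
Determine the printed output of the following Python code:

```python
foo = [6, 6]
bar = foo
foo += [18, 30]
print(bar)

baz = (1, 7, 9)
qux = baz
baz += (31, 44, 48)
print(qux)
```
[6, 6, 18, 30]
(1, 7, 9)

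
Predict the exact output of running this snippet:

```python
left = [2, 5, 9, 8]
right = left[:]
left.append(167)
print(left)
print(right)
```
[2, 5, 9, 8, 167]
[2, 5, 9, 8]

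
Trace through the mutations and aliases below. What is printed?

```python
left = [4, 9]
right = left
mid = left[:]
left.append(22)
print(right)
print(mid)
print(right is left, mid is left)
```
[4, 9, 22]
[4, 9]
True False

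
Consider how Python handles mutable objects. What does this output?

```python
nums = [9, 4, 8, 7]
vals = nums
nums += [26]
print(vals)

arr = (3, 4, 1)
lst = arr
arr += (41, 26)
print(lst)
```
[9, 4, 8, 7, 26]
(3, 4, 1)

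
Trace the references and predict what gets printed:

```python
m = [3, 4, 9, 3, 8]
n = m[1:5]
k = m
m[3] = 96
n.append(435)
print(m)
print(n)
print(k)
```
[3, 4, 9, 96, 8]
[4, 9, 3, 8, 435]
[3, 4, 9, 96, 8]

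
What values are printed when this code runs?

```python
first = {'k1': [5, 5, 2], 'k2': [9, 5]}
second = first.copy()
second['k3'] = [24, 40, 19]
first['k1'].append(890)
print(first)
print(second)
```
{'k1': [5, 5, 2, 890], 'k2': [9, 5]}
{'k1': [5, 5, 2, 890], 'k2': [9, 5], 'k3': [24, 40, 19]}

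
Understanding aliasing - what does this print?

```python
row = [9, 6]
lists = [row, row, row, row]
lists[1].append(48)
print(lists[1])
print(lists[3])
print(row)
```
[9, 6, 48]
[9, 6, 48]
[9, 6, 48]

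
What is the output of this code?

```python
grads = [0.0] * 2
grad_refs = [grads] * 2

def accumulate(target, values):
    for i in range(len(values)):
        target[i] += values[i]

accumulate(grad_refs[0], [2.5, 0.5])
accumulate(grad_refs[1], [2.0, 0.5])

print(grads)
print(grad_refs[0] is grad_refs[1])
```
[4.5, 1.0]
True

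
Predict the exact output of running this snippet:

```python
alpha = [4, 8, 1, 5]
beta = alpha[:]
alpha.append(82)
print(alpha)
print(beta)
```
[4, 8, 1, 5, 82]
[4, 8, 1, 5]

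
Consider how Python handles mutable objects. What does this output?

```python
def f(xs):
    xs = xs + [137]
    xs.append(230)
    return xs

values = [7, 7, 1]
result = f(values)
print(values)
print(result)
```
[7, 7, 1]
[7, 7, 1, 137, 230]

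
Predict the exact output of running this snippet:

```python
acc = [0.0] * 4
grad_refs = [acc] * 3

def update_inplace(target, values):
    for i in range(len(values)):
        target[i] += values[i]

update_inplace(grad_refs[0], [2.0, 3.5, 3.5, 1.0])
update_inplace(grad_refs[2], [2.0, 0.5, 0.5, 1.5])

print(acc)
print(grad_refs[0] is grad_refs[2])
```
[4.0, 4.0, 4.0, 2.5]
True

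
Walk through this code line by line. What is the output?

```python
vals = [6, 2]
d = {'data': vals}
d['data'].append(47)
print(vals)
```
[6, 2, 47]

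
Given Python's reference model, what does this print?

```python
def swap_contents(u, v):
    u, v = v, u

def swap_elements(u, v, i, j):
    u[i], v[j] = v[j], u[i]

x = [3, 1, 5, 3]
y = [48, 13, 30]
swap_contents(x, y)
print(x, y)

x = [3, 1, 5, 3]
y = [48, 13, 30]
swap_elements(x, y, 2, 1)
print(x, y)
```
[3, 1, 5, 3] [48, 13, 30]
[3, 1, 13, 3] [48, 5, 30]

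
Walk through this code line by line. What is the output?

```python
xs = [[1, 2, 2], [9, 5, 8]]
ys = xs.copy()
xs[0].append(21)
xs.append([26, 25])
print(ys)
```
[[1, 2, 2, 21], [9, 5, 8]]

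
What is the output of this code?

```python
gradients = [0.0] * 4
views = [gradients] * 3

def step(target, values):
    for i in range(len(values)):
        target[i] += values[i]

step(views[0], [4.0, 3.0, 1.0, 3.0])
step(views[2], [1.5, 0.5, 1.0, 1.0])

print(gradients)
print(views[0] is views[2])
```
[5.5, 3.5, 2.0, 4.0]
True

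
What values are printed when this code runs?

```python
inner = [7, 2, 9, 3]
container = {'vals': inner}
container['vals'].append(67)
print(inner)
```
[7, 2, 9, 3, 67]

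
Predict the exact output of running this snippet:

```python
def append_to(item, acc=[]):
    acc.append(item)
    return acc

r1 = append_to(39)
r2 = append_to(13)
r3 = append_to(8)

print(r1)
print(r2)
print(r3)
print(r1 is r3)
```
[39, 13, 8]
[39, 13, 8]
[39, 13, 8]
True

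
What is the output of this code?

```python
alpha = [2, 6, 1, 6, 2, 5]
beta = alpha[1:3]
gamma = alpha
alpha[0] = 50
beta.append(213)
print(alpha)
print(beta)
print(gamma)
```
[50, 6, 1, 6, 2, 5]
[6, 1, 213]
[50, 6, 1, 6, 2, 5]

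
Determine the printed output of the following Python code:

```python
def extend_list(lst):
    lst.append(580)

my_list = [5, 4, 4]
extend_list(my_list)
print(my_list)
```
[5, 4, 4, 580]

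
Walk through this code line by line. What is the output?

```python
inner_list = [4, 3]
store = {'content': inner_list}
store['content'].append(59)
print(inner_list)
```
[4, 3, 59]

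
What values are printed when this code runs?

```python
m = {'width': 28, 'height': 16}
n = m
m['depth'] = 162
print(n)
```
{'width': 28, 'height': 16, 'depth': 162}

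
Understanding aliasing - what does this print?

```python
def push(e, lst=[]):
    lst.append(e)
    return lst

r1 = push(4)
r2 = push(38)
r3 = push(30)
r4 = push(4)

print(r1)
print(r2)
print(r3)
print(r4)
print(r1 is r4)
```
[4, 38, 30, 4]
[4, 38, 30, 4]
[4, 38, 30, 4]
[4, 38, 30, 4]
True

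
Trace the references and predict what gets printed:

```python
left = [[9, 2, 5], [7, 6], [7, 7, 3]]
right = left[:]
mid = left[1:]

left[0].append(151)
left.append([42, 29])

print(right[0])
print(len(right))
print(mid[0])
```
[9, 2, 5, 151]
3
[7, 6]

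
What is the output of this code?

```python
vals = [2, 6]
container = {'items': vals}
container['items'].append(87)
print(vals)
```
[2, 6, 87]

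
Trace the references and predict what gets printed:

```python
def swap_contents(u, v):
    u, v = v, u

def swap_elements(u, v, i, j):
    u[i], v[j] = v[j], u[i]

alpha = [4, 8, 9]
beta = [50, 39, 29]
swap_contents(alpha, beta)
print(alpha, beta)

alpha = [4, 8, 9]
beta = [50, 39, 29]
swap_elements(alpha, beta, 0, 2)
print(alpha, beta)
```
[4, 8, 9] [50, 39, 29]
[29, 8, 9] [50, 39, 4]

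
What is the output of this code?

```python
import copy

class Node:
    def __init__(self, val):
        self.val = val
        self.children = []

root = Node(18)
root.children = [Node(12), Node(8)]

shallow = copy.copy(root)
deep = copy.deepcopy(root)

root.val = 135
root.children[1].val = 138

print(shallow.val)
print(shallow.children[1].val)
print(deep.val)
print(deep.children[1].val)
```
18
138
18
8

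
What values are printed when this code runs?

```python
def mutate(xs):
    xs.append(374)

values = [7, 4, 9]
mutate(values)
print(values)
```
[7, 4, 9, 374]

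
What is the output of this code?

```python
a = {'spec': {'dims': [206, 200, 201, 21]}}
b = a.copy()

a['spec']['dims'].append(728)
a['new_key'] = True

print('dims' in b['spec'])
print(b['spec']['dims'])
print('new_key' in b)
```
True
[206, 200, 201, 21, 728]
False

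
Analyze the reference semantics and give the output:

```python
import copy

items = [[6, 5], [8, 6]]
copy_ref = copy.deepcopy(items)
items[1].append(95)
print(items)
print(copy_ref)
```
[[6, 5], [8, 6, 95]]
[[6, 5], [8, 6]]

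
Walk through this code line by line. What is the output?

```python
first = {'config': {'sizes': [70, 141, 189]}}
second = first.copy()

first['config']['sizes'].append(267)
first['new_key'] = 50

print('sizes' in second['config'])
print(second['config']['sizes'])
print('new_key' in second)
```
True
[70, 141, 189, 267]
False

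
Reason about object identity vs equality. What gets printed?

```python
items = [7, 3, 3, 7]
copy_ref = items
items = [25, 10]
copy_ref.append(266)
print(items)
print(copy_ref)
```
[25, 10]
[7, 3, 3, 7, 266]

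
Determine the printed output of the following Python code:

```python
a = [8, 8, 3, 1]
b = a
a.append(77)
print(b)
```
[8, 8, 3, 1, 77]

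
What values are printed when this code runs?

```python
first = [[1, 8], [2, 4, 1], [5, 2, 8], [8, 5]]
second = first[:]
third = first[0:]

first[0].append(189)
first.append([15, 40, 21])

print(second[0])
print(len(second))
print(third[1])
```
[1, 8, 189]
4
[2, 4, 1]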